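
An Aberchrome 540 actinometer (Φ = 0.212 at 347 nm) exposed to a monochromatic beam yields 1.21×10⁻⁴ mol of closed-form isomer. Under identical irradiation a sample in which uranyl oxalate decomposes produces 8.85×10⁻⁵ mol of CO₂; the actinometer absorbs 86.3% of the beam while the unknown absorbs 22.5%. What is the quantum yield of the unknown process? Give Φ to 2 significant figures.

Φ = 0.59

Photons absorbed by the actinometer: 1.21×10⁻⁴ / 0.212 = 5.708×10⁻⁴ mol.
Incident flux: 5.708×10⁻⁴ / 0.863 = 6.614×10⁻⁴ einstein.
Absorbed by unknown: 0.225 × 6.614×10⁻⁴ = 1.488×10⁻⁴ mol.
Φ(unknown) = 8.85×10⁻⁵ / 1.488×10⁻⁴ = 0.59.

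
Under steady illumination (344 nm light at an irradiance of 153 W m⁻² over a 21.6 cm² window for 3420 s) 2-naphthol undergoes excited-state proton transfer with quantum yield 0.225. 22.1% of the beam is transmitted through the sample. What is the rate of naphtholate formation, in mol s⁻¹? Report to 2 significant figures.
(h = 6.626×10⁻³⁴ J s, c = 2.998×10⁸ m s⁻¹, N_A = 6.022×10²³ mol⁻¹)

1.7×10⁻⁷ mol s⁻¹

Photon energy at 344 nm: hc/λ = (6.626×10⁻³⁴)(2.998×10⁸)/(344×10⁻⁹) = 5.775×10⁻¹⁹ J.
Energy delivered: (153 W m⁻²)(21.6×10⁻⁴ m²)(3420 s) = 1130 J.
Photons incident: 1130 / 5.775×10⁻¹⁹ = 1.957×10²¹, i.e. 1.957×10²¹/6.022×10²³ = 0.003250 mol.
Fraction absorbed: 1 − 22.1/100 = 0.7790.
Photons absorbed: 0.7790 × 0.003250 = 0.002532 mol.
Product formed: 0.225 × 0.002532 = 5.697×10⁻⁴ mol.
Rate: 5.697×10⁻⁴ / 3420 s = 1.7×10⁻⁷ mol s⁻¹.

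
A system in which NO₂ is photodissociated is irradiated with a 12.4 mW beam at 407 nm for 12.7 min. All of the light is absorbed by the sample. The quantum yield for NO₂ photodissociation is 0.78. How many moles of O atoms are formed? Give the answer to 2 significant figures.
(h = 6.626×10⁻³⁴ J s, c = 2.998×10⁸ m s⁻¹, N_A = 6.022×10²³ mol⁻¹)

Photon energy at 407 nm: hc/λ = (6.626×10⁻³⁴)(2.998×10⁸)/(407×10⁻⁹) = 4.881×10⁻¹⁹ J.
Energy delivered: (12.4 mW)(762 s) = 9.449 J.
Photons incident: 9.449 / 4.881×10⁻¹⁹ = 1.936×10¹⁹, i.e. 1.936×10¹⁹/6.022×10²³ = 3.215×10⁻⁵ mol.
Product: Φ × n_abs = 0.78 × 3.215×10⁻⁵ = 2.508×10⁻⁵ mol.

2.5×10⁻⁵ mol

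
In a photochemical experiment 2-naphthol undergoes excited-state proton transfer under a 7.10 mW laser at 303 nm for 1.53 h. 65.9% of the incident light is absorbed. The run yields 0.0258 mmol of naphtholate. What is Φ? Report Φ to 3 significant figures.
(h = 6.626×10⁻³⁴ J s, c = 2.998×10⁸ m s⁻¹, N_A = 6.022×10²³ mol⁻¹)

Product: 0.0258 mmol = 2.58×10⁻⁵ mol.
Photon energy at 303 nm: hc/λ = (6.626×10⁻³⁴)(2.998×10⁸)/(303×10⁻⁹) = 6.556×10⁻¹⁹ J.
Energy delivered: (7.10 mW)(5508 s) = 39.11 J.
Photons incident: 39.11 / 6.556×10⁻¹⁹ = 5.966×10¹⁹, i.e. 5.966×10¹⁹/6.022×10²³ = 9.907×10⁻⁵ mol.
Photons absorbed: 0.659 × 9.907×10⁻⁵ = 6.529×10⁻⁵ mol.
Φ = 2.58×10⁻⁵ mol / 6.529×10⁻⁵ mol photons = 0.395.

Φ = 0.395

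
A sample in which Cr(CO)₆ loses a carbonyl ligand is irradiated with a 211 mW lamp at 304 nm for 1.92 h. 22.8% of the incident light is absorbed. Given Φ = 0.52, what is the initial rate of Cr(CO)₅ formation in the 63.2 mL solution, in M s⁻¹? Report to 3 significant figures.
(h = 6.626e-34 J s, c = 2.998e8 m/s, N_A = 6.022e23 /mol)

Photon energy at 304 nm: hc/λ = (6.626e-34)(2.998e8)/(304e-9) = 6.534e-19 J.
Energy delivered: (211 mW)(6912 s) = 1458 J.
Photons incident: 1458 / 6.534e-19 = 2.231e21, i.e. 2.231e21/6.022e23 = 0.003705 mol.
Photons absorbed: 0.228 × 0.003705 = 8.447e-4 mol.
Product formed: 0.52 × 8.447e-4 = 4.392e-4 mol.
Rate: 4.392e-4 mol / (6912 s × 0.0632 L) = 1.01e-6 M s⁻¹.

1.01e-6 M s⁻¹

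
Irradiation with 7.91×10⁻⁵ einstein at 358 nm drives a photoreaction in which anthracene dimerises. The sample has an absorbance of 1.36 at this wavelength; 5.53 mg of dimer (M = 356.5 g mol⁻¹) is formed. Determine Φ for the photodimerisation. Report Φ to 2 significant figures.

Φ = 0.21

Product: 5.53 mg / 356.5 g mol⁻¹ = 1.551×10⁻⁵ mol.
Fraction absorbed: 1 − 10^(−1.36) = 0.9563.
Photons absorbed: 0.9563 × 7.91×10⁻⁵ = 7.564×10⁻⁵ mol.
Φ = 1.551×10⁻⁵ mol / 7.564×10⁻⁵ mol photons = 0.21.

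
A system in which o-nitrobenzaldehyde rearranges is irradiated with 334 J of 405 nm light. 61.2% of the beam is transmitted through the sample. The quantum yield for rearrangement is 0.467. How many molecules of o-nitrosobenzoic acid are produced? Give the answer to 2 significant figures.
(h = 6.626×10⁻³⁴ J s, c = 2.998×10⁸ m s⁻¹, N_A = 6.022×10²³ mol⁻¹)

1.2×10²⁰ molecules

Photon energy at 405 nm: hc/λ = (6.626×10⁻³⁴)(2.998×10⁸)/(405×10⁻⁹) = 4.905×10⁻¹⁹ J.
Photons incident: 334 / 4.905×10⁻¹⁹ = 6.809×10²⁰, i.e. 6.809×10²⁰/6.022×10²³ = 0.001131 mol.
Fraction absorbed: 1 − 61.2/100 = 0.3880.
Photons absorbed: 0.3880 × 0.001131 = 4.388×10⁻⁴ mol.
Product: Φ × n_abs = 0.467 × 4.388×10⁻⁴ = 2.049×10⁻⁴ mol.
As a count: 2.049×10⁻⁴ × 6.022×10²³ = 1.2×10²⁰.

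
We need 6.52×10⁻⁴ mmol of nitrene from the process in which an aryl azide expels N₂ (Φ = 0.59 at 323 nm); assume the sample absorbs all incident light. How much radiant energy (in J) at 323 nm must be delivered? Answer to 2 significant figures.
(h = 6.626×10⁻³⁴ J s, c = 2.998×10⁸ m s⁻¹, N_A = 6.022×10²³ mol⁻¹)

Product: 6.52×10⁻⁴ mmol = 6.52×10⁻⁷ mol.
Photons that must be absorbed: 6.52×10⁻⁷ / 0.59 = 1.105×10⁻⁶ mol.
Photon energy: hc/λ = 6.150×10⁻¹⁹ J; per mole, 3.704×10⁵ J mol⁻¹.
Energy required: 1.105×10⁻⁶ × 3.704×10⁵ = 0.41 J.

0.41 J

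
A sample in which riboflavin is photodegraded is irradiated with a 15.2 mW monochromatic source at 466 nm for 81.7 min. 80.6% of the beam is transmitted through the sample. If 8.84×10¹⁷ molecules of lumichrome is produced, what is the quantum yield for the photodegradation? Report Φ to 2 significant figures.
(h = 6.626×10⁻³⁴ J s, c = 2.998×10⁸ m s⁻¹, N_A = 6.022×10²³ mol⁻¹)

Φ = 0.026

Product: 8.84×10¹⁷ / 6.022×10²³ = 1.468×10⁻⁶ mol.
Photon energy at 466 nm: hc/λ = (6.626×10⁻³⁴)(2.998×10⁸)/(466×10⁻⁹) = 4.263×10⁻¹⁹ J.
Energy delivered: (15.2 mW)(4902 s) = 74.51 J.
Photons incident: 74.51 / 4.263×10⁻¹⁹ = 1.748×10²⁰, i.e. 1.748×10²⁰/6.022×10²³ = 2.903×10⁻⁴ mol.
Fraction absorbed: 1 − 80.6/100 = 0.1940.
Photons absorbed: 0.1940 × 2.903×10⁻⁴ = 5.632×10⁻⁵ mol.
Φ = 1.468×10⁻⁶ mol / 5.632×10⁻⁵ mol photons = 0.026.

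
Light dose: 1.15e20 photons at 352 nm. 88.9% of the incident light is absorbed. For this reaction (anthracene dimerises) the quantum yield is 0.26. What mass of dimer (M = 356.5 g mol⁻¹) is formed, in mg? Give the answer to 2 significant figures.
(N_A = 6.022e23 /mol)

16 mg

Moles of photons: 1.15e20 / 6.022e23 = 1.910e-4 mol.
Photons absorbed: 0.889 × 1.910e-4 = 1.698e-4 mol.
Product: Φ × n_abs = 0.26 × 1.698e-4 = 4.415e-5 mol.
Mass: 4.415e-5 × 356.5 = 0.01574 g = 16 mg.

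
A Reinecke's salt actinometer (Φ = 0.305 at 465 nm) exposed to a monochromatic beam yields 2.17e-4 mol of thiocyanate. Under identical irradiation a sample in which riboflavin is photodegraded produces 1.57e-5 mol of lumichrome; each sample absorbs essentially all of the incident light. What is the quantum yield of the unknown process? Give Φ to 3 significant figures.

Photons absorbed by the actinometer: 2.17e-4 / 0.305 = 7.115e-4 mol.
Φ(unknown) = 1.57e-5 / 7.115e-4 = 0.0221.

Φ = 0.0221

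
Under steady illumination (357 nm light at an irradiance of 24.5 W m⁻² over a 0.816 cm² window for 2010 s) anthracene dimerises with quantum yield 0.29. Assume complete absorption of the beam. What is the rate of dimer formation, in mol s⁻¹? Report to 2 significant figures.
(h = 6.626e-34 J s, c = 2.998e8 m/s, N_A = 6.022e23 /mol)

Photon energy at 357 nm: hc/λ = (6.626e-34)(2.998e8)/(357e-9) = 5.564e-19 J.
Energy delivered: (24.5 W m⁻²)(0.816e-4 m²)(2010 s) = 4.018 J.
Photons incident: 4.018 / 5.564e-19 = 7.221e18, i.e. 7.221e18/6.022e23 = 1.199e-5 mol.
Product formed: 0.29 × 1.199e-5 = 3.477e-6 mol.
Rate: 3.477e-6 / 2010 s = 1.7e-9 mol s⁻¹.

1.7e-9 mol s⁻¹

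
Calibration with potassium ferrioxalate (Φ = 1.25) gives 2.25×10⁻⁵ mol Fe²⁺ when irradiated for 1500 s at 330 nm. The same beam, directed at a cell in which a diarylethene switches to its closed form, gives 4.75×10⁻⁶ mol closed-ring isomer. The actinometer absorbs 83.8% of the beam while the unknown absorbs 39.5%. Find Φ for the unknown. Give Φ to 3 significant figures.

Photons absorbed by the actinometer: 2.25×10⁻⁵ / 1.25 = 1.800×10⁻⁵ mol.
Incident flux: 1.800×10⁻⁵ / 0.838 = 2.148×10⁻⁵ einstein.
Absorbed by unknown: 0.395 × 2.148×10⁻⁵ = 8.485×10⁻⁶ mol.
Φ(unknown) = 4.75×10⁻⁶ / 8.485×10⁻⁶ = 0.560.

Φ = 0.560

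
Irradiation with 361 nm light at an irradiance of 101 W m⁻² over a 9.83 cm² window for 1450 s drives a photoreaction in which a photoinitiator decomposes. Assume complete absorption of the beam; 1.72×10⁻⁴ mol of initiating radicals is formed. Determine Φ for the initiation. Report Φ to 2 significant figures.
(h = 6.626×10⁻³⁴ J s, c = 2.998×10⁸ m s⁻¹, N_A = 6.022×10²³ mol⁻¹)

Φ = 0.40

Photon energy at 361 nm: hc/λ = (6.626×10⁻³⁴)(2.998×10⁸)/(361×10⁻⁹) = 5.503×10⁻¹⁹ J.
Energy delivered: (101 W m⁻²)(9.83×10⁻⁴ m²)(1450 s) = 144.0 J.
Photons incident: 144.0 / 5.503×10⁻¹⁹ = 2.617×10²⁰, i.e. 2.617×10²⁰/6.022×10²³ = 4.346×10⁻⁴ mol.
Φ = 1.72×10⁻⁴ mol / 4.346×10⁻⁴ mol photons = 0.40.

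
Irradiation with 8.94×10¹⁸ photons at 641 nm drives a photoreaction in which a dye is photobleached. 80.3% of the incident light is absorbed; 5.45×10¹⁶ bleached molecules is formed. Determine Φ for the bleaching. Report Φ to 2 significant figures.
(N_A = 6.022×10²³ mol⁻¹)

Φ = 0.0076

Product: 5.45×10¹⁶ / 6.022×10²³ = 9.050×10⁻⁸ mol.
Moles of photons: 8.94×10¹⁸ / 6.022×10²³ = 1.485×10⁻⁵ mol.
Photons absorbed: 0.803 × 1.485×10⁻⁵ = 1.192×10⁻⁵ mol.
Φ = 9.050×10⁻⁸ mol / 1.192×10⁻⁵ mol photons = 0.0076.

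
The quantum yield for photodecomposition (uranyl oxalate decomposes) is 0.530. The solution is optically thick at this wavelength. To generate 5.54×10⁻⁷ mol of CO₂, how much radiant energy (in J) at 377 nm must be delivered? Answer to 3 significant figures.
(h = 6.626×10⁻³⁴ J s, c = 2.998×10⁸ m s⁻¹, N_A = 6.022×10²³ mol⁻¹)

Photons that must be absorbed: 5.54×10⁻⁷ / 0.530 = 1.045×10⁻⁶ mol.
Photon energy: hc/λ = 5.269×10⁻¹⁹ J; per mole, 3.173×10⁵ J mol⁻¹.
Energy required: 1.045×10⁻⁶ × 3.173×10⁵ = 0.332 J.

0.332 J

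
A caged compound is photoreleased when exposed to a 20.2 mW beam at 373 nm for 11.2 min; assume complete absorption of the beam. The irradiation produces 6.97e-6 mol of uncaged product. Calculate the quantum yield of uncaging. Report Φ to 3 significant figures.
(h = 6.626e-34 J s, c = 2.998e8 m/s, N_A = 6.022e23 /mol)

Φ = 0.165

Photon energy at 373 nm: hc/λ = (6.626e-34)(2.998e8)/(373e-9) = 5.326e-19 J.
Energy delivered: (20.2 mW)(672 s) = 13.57 J.
Photons incident: 13.57 / 5.326e-19 = 2.548e19, i.e. 2.548e19/6.022e23 = 4.231e-5 mol.
Φ = 6.97e-6 mol / 4.231e-5 mol photons = 0.165.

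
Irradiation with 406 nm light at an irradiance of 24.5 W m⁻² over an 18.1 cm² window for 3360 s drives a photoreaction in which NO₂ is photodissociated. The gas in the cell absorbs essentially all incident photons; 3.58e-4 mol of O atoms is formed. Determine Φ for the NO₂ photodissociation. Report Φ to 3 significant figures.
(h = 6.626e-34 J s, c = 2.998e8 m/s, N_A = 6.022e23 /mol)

Φ = 0.708

Photon energy at 406 nm: hc/λ = (6.626e-34)(2.998e8)/(406e-9) = 4.893e-19 J.
Energy delivered: (24.5 W m⁻²)(18.1e-4 m²)(3360 s) = 149.0 J.
Photons incident: 149.0 / 4.893e-19 = 3.045e20, i.e. 3.045e20/6.022e23 = 5.056e-4 mol.
Φ = 3.58e-4 mol / 5.056e-4 mol photons = 0.708.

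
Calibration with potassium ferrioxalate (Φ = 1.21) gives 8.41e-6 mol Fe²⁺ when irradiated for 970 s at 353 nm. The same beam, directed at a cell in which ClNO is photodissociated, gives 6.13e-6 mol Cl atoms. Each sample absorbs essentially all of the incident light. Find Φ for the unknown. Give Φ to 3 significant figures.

Φ = 0.882

Photons absorbed by the actinometer: 8.41e-6 / 1.21 = 6.950e-6 mol.
Φ(unknown) = 6.13e-6 / 6.950e-6 = 0.882.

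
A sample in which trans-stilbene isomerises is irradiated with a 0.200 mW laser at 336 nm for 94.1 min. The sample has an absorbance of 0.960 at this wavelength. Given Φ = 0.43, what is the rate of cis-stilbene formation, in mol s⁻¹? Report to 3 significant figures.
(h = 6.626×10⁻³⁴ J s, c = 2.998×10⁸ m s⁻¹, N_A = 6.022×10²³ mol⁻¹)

Photon energy at 336 nm: hc/λ = (6.626×10⁻³⁴)(2.998×10⁸)/(336×10⁻⁹) = 5.912×10⁻¹⁹ J.
Energy delivered: (0.200 mW)(5646 s) = 1.129 J.
Photons incident: 1.129 / 5.912×10⁻¹⁹ = 1.910×10¹⁸, i.e. 1.910×10¹⁸/6.022×10²³ = 3.172×10⁻⁶ mol.
Fraction absorbed: 1 − 10^(−0.960) = 0.8904.
Photons absorbed: 0.8904 × 3.172×10⁻⁶ = 2.824×10⁻⁶ mol.
Product formed: 0.43 × 2.824×10⁻⁶ = 1.214×10⁻⁶ mol.
Rate: 1.214×10⁻⁶ / 5646 s = 2.15×10⁻¹⁰ mol s⁻¹.

2.15×10⁻¹⁰ mol s⁻¹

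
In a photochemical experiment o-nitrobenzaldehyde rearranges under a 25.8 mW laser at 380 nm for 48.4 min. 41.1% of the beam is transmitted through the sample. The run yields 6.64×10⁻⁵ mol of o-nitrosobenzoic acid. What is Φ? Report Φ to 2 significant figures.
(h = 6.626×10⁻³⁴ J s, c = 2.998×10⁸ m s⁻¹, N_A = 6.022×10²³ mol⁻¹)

Φ = 0.47

Photon energy at 380 nm: hc/λ = (6.626×10⁻³⁴)(2.998×10⁸)/(380×10⁻⁹) = 5.228×10⁻¹⁹ J.
Energy delivered: (25.8 mW)(2904 s) = 74.92 J.
Photons incident: 74.92 / 5.228×10⁻¹⁹ = 1.433×10²⁰, i.e. 1.433×10²⁰/6.022×10²³ = 2.380×10⁻⁴ mol.
Fraction absorbed: 1 − 41.1/100 = 0.5890.
Photons absorbed: 0.5890 × 2.380×10⁻⁴ = 1.402×10⁻⁴ mol.
Φ = 6.64×10⁻⁵ mol / 1.402×10⁻⁴ mol photons = 0.47.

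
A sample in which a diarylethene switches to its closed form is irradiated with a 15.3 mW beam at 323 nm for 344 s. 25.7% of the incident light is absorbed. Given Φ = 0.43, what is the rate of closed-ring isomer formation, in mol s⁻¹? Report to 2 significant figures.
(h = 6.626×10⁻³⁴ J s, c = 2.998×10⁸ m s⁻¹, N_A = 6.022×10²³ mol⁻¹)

Photon energy at 323 nm: hc/λ = (6.626×10⁻³⁴)(2.998×10⁸)/(323×10⁻⁹) = 6.150×10⁻¹⁹ J.
Energy delivered: (15.3 mW)(344 s) = 5.263 J.
Photons incident: 5.263 / 6.150×10⁻¹⁹ = 8.558×10¹⁸, i.e. 8.558×10¹⁸/6.022×10²³ = 1.421×10⁻⁵ mol.
Photons absorbed: 0.257 × 1.421×10⁻⁵ = 3.652×10⁻⁶ mol.
Product formed: 0.43 × 3.652×10⁻⁶ = 1.570×10⁻⁶ mol.
Rate: 1.570×10⁻⁶ / 344 s = 4.6×10⁻⁹ mol s⁻¹.

4.6×10⁻⁹ mol s⁻¹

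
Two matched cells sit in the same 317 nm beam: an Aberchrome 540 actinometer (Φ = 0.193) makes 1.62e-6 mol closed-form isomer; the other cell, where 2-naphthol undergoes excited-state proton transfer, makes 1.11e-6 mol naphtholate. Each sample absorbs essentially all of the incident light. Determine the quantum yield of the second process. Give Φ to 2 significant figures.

Φ = 0.13

Photons absorbed by the actinometer: 1.62e-6 / 0.193 = 8.394e-6 mol.
Φ(unknown) = 1.11e-6 / 8.394e-6 = 0.13.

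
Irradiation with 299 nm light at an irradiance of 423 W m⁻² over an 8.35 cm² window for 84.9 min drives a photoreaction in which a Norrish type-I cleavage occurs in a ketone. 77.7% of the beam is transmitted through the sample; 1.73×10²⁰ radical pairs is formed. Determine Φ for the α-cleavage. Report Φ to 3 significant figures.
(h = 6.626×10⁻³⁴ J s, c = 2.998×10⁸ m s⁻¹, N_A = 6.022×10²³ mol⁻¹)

Φ = 0.286

Product: 1.73×10²⁰ / 6.022×10²³ = 2.873×10⁻⁴ mol.
Photon energy at 299 nm: hc/λ = (6.626×10⁻³⁴)(2.998×10⁸)/(299×10⁻⁹) = 6.644×10⁻¹⁹ J.
Energy delivered: (423 W m⁻²)(8.35×10⁻⁴ m²)(5094 s) = 1799 J.
Photons incident: 1799 / 6.644×10⁻¹⁹ = 2.708×10²¹, i.e. 2.708×10²¹/6.022×10²³ = 0.004497 mol.
Fraction absorbed: 1 − 77.7/100 = 0.2230.
Photons absorbed: 0.2230 × 0.004497 = 0.001003 mol.
Φ = 2.873×10⁻⁴ mol / 0.001003 mol photons = 0.286.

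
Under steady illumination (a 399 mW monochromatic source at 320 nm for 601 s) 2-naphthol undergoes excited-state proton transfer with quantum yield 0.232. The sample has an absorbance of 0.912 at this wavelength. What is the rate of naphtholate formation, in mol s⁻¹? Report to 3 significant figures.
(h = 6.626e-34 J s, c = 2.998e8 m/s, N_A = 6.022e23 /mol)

Photon energy at 320 nm: hc/λ = (6.626e-34)(2.998e8)/(320e-9) = 6.208e-19 J.
Energy delivered: (399 mW)(601 s) = 239.8 J.
Photons incident: 239.8 / 6.208e-19 = 3.863e20, i.e. 3.863e20/6.022e23 = 6.415e-4 mol.
Fraction absorbed: 1 − 10^(−0.912) = 0.8775.
Photons absorbed: 0.8775 × 6.415e-4 = 5.629e-4 mol.
Product formed: 0.232 × 5.629e-4 = 1.306e-4 mol.
Rate: 1.306e-4 / 601 s = 2.17e-7 mol s⁻¹.

2.17e-7 mol s⁻¹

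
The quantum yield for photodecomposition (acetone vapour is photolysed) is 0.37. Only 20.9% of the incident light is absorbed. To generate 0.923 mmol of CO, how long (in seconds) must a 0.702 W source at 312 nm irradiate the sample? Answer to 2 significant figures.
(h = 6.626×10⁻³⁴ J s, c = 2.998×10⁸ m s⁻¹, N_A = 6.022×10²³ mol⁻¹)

Product: 0.923 mmol = 9.23×10⁻⁴ mol.
Photons that must be absorbed: 9.23×10⁻⁴ / 0.37 = 0.002495 mol.
Incident photons needed: 0.002495 / 0.209 = 0.01194 mol.
Photon energy: hc/λ = 6.367×10⁻¹⁹ J; per mole, 3.834×10⁵ J mol⁻¹.
Energy required: 0.01194 × 3.834×10⁵ = 4578 J.
Time: 4578 J / 0.702 W = 6500 s.

t ≈ 6500 s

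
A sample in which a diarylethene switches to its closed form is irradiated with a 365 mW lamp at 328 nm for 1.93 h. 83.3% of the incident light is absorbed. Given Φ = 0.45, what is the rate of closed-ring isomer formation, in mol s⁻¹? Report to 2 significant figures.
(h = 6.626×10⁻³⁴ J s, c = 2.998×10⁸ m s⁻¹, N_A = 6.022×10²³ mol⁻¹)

3.8×10⁻⁷ mol s⁻¹

Photon energy at 328 nm: hc/λ = (6.626×10⁻³⁴)(2.998×10⁸)/(328×10⁻⁹) = 6.056×10⁻¹⁹ J.
Energy delivered: (365 mW)(6948 s) = 2536 J.
Photons incident: 2536 / 6.056×10⁻¹⁹ = 4.188×10²¹, i.e. 4.188×10²¹/6.022×10²³ = 0.006955 mol.
Photons absorbed: 0.833 × 0.006955 = 0.005794 mol.
Product formed: 0.45 × 0.005794 = 0.002607 mol.
Rate: 0.002607 / 6948 s = 3.8×10⁻⁷ mol s⁻¹.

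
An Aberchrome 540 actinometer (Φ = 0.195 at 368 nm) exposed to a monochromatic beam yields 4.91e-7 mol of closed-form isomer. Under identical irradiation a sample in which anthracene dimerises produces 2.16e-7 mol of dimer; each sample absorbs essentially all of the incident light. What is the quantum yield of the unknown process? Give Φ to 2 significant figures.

Photons absorbed by the actinometer: 4.91e-7 / 0.195 = 2.518e-6 mol.
Φ(unknown) = 2.16e-7 / 2.518e-6 = 0.086.

Φ = 0.086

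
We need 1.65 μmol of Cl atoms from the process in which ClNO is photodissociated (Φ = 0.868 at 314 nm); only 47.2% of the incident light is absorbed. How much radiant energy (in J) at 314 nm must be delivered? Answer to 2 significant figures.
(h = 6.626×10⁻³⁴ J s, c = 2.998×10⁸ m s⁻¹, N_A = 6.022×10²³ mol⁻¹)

1.5 J

Product: 1.65 μmol = 1.65×10⁻⁶ mol.
Photons that must be absorbed: 1.65×10⁻⁶ / 0.868 = 1.901×10⁻⁶ mol.
Incident photons needed: 1.901×10⁻⁶ / 0.472 = 4.028×10⁻⁶ mol.
Photon energy: hc/λ = 6.326×10⁻¹⁹ J; per mole, 3.810×10⁵ J mol⁻¹.
Energy required: 4.028×10⁻⁶ × 3.810×10⁵ = 1.5 J.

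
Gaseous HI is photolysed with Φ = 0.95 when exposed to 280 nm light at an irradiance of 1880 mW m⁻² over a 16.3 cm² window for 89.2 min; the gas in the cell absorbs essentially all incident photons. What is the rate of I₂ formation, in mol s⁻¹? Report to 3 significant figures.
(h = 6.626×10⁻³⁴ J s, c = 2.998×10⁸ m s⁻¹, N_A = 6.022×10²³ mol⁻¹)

Photon energy at 280 nm: hc/λ = (6.626×10⁻³⁴)(2.998×10⁸)/(280×10⁻⁹) = 7.095×10⁻¹⁹ J.
Energy delivered: (1880 mW m⁻²)(16.3×10⁻⁴ m²)(5352 s) = 16.40 J.
Photons incident: 16.40 / 7.095×10⁻¹⁹ = 2.311×10¹⁹, i.e. 2.311×10¹⁹/6.022×10²³ = 3.838×10⁻⁵ mol.
Product formed: 0.95 × 3.838×10⁻⁵ = 3.646×10⁻⁵ mol.
Rate: 3.646×10⁻⁵ / 5352 s = 6.81×10⁻⁹ mol s⁻¹.

6.81×10⁻⁹ mol s⁻¹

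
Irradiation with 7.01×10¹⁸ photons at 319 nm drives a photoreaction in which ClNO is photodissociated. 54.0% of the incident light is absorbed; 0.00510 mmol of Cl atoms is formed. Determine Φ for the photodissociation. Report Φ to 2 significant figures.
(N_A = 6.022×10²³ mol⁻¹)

Product: 0.00510 mmol = 5.10×10⁻⁶ mol.
Moles of photons: 7.01×10¹⁸ / 6.022×10²³ = 1.164×10⁻⁵ mol.
Photons absorbed: 0.540 × 1.164×10⁻⁵ = 6.286×10⁻⁶ mol.
Φ = 5.10×10⁻⁶ mol / 6.286×10⁻⁶ mol photons = 0.81.

Φ = 0.81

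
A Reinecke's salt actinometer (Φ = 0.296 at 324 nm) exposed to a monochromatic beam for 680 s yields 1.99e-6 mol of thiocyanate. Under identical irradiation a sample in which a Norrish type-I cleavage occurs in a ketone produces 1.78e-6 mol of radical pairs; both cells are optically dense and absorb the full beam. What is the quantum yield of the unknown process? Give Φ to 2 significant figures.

Φ = 0.26

Photons absorbed by the actinometer: 1.99e-6 / 0.296 = 6.723e-6 mol.
Φ(unknown) = 1.78e-6 / 6.723e-6 = 0.26.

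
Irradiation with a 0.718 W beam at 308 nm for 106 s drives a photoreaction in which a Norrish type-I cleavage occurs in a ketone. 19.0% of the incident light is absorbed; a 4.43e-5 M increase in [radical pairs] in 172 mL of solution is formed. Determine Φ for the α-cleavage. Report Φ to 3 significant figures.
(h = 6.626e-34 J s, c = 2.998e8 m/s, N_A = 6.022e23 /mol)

Φ = 0.205

Product: (4.43e-5 M)(0.172 L) = 7.620e-6 mol.
Photon energy at 308 nm: hc/λ = (6.626e-34)(2.998e8)/(308e-9) = 6.450e-19 J.
Energy delivered: (0.718 W)(106 s) = 76.11 J.
Photons incident: 76.11 / 6.450e-19 = 1.180e20, i.e. 1.180e20/6.022e23 = 1.959e-4 mol.
Photons absorbed: 0.190 × 1.959e-4 = 3.722e-5 mol.
Φ = 7.620e-6 mol / 3.722e-5 mol photons = 0.205.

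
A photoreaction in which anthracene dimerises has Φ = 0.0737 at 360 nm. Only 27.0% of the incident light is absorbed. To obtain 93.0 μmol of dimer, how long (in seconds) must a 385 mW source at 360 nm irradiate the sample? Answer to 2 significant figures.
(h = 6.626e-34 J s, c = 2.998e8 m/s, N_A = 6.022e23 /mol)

Product: 93.0 μmol = 9.30e-5 mol.
Photons that must be absorbed: 9.30e-5 / 0.0737 = 0.001262 mol.
Incident photons needed: 0.001262 / 0.270 = 0.004674 mol.
Photon energy: hc/λ = 5.518e-19 J; per mole, 3.323e5 J mol⁻¹.
Energy required: 0.004674 × 3.323e5 = 1553 J.
Time: 1553 J / 0.385 W = 4000 s.

t ≈ 4000 s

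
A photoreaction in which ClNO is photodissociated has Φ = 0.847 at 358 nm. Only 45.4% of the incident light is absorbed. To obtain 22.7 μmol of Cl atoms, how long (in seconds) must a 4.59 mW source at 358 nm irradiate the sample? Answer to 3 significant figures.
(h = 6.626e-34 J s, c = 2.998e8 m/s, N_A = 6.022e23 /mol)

t ≈ 4300 s

Product: 22.7 μmol = 2.27e-5 mol.
Photons that must be absorbed: 2.27e-5 / 0.847 = 2.680e-5 mol.
Incident photons needed: 2.680e-5 / 0.454 = 5.903e-5 mol.
Photon energy: hc/λ = 5.549e-19 J; per mole, 3.342e5 J mol⁻¹.
Energy required: 5.903e-5 × 3.342e5 = 19.73 J.
Time: 19.73 J / 0.00459 W = 4300 s.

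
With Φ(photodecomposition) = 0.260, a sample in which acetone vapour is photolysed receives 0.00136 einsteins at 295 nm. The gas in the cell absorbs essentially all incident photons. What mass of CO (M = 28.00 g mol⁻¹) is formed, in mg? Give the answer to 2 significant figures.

Product: Φ × n_abs = 0.260 × 0.00136 = 3.536e-4 mol.
Mass: 3.536e-4 × 28.00 = 0.009901 g = 9.9 mg.

9.9 mg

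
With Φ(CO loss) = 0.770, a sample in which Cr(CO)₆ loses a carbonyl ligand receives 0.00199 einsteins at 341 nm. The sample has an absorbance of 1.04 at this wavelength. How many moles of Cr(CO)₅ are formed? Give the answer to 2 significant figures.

Fraction absorbed: 1 − 10^(−1.04) = 0.9088.
Photons absorbed: 0.9088 × 0.00199 = 0.001809 mol.
Product: Φ × n_abs = 0.770 × 0.001809 = 0.001393 mol.

0.0014 mol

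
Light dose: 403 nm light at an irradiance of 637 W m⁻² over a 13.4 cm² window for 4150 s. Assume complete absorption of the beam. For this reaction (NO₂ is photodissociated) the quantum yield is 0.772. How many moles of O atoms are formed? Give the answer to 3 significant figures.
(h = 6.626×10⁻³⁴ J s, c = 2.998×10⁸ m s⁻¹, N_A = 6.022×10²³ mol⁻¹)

Photon energy at 403 nm: hc/λ = (6.626×10⁻³⁴)(2.998×10⁸)/(403×10⁻⁹) = 4.929×10⁻¹⁹ J.
Energy delivered: (637 W m⁻²)(13.4×10⁻⁴ m²)(4150 s) = 3542 J.
Photons incident: 3542 / 4.929×10⁻¹⁹ = 7.186×10²¹, i.e. 7.186×10²¹/6.022×10²³ = 0.01193 mol.
Product: Φ × n_abs = 0.772 × 0.01193 = 0.009210 mol.

0.00921 mol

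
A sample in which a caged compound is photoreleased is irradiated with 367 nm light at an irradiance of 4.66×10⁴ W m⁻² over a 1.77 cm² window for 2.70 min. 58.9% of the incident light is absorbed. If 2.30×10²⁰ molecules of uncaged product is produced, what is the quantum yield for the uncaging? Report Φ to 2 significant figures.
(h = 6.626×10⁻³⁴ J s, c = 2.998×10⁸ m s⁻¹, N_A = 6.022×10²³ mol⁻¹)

Φ = 0.16

Product: 2.30×10²⁰ / 6.022×10²³ = 3.819×10⁻⁴ mol.
Photon energy at 367 nm: hc/λ = (6.626×10⁻³⁴)(2.998×10⁸)/(367×10⁻⁹) = 5.413×10⁻¹⁹ J.
Energy delivered: (4.66×10⁴ W m⁻²)(1.77×10⁻⁴ m²)(162 s) = 1336 J.
Photons incident: 1336 / 5.413×10⁻¹⁹ = 2.468×10²¹, i.e. 2.468×10²¹/6.022×10²³ = 0.004098 mol.
Photons absorbed: 0.589 × 0.004098 = 0.002414 mol.
Φ = 3.819×10⁻⁴ mol / 0.002414 mol photons = 0.16.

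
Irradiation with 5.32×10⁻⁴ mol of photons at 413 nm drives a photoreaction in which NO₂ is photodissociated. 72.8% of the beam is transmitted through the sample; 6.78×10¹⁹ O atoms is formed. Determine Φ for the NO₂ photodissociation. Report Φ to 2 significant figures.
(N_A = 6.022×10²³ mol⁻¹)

Φ = 0.78

Product: 6.78×10¹⁹ / 6.022×10²³ = 1.126×10⁻⁴ mol.
Fraction absorbed: 1 − 72.8/100 = 0.2720.
Photons absorbed: 0.2720 × 5.32×10⁻⁴ = 1.447×10⁻⁴ mol.
Φ = 1.126×10⁻⁴ mol / 1.447×10⁻⁴ mol photons = 0.78.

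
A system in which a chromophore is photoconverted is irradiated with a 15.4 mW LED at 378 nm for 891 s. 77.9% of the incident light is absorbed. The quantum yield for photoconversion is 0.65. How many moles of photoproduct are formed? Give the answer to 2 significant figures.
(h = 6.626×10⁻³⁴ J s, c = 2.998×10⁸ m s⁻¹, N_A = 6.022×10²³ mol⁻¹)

2.2×10⁻⁵ mol

Photon energy at 378 nm: hc/λ = (6.626×10⁻³⁴)(2.998×10⁸)/(378×10⁻⁹) = 5.255×10⁻¹⁹ J.
Energy delivered: (15.4 mW)(891 s) = 13.72 J.
Photons incident: 13.72 / 5.255×10⁻¹⁹ = 2.611×10¹⁹, i.e. 2.611×10¹⁹/6.022×10²³ = 4.336×10⁻⁵ mol.
Photons absorbed: 0.779 × 4.336×10⁻⁵ = 3.378×10⁻⁵ mol.
Product: Φ × n_abs = 0.65 × 3.378×10⁻⁵ = 2.196×10⁻⁵ mol.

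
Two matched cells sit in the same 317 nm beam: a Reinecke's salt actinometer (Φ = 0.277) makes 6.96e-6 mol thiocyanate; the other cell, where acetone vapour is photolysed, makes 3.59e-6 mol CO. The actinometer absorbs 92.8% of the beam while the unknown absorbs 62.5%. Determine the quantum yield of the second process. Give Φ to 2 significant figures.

Photons absorbed by the actinometer: 6.96e-6 / 0.277 = 2.513e-5 mol.
Incident flux: 2.513e-5 / 0.928 = 2.708e-5 einstein.
Absorbed by unknown: 0.625 × 2.708e-5 = 1.693e-5 mol.
Φ(unknown) = 3.59e-6 / 1.693e-5 = 0.21.

Φ = 0.21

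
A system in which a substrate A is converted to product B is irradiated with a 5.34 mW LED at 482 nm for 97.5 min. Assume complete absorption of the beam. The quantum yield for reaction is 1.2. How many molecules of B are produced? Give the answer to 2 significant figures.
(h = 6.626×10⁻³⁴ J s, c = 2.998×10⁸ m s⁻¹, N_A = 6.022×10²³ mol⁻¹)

Photon energy at 482 nm: hc/λ = (6.626×10⁻³⁴)(2.998×10⁸)/(482×10⁻⁹) = 4.121×10⁻¹⁹ J.
Energy delivered: (5.34 mW)(5850 s) = 31.24 J.
Photons incident: 31.24 / 4.121×10⁻¹⁹ = 7.581×10¹⁹, i.e. 7.581×10¹⁹/6.022×10²³ = 1.259×10⁻⁴ mol.
Product: Φ × n_abs = 1.2 × 1.259×10⁻⁴ = 1.511×10⁻⁴ mol.
As a count: 1.511×10⁻⁴ × 6.022×10²³ = 9.1×10¹⁹.

9.1×10¹⁹ molecules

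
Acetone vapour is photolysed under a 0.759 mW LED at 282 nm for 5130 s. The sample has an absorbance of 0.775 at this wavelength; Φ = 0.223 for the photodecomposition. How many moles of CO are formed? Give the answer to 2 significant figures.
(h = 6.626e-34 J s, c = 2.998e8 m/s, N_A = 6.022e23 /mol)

1.7e-6 mol

Photon energy at 282 nm: hc/λ = (6.626e-34)(2.998e8)/(282e-9) = 7.044e-19 J.
Energy delivered: (0.759 mW)(5130 s) = 3.894 J.
Photons incident: 3.894 / 7.044e-19 = 5.528e18, i.e. 5.528e18/6.022e23 = 9.180e-6 mol.
Fraction absorbed: 1 − 10^(−0.775) = 0.8321.
Photons absorbed: 0.8321 × 9.180e-6 = 7.639e-6 mol.
Product: Φ × n_abs = 0.223 × 7.639e-6 = 1.703e-6 mol.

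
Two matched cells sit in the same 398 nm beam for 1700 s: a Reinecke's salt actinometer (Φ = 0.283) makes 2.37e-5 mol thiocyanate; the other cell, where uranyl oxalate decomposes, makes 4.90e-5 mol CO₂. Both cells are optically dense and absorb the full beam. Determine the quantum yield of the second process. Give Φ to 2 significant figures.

Photons absorbed by the actinometer: 2.37e-5 / 0.283 = 8.375e-5 mol.
Φ(unknown) = 4.90e-5 / 8.375e-5 = 0.59.

Φ = 0.59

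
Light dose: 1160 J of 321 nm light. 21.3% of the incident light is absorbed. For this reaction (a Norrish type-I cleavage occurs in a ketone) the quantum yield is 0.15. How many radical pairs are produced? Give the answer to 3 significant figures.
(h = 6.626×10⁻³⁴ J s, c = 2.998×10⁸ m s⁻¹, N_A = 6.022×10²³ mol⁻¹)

5.99×10¹⁹ radical pairs

Photon energy at 321 nm: hc/λ = (6.626×10⁻³⁴)(2.998×10⁸)/(321×10⁻⁹) = 6.188×10⁻¹⁹ J.
Photons incident: 1160 / 6.188×10⁻¹⁹ = 1.875×10²¹, i.e. 1.875×10²¹/6.022×10²³ = 0.003114 mol.
Photons absorbed: 0.213 × 0.003114 = 6.633×10⁻⁴ mol.
Product: Φ × n_abs = 0.15 × 6.633×10⁻⁴ = 9.950×10⁻⁵ mol.
As a count: 9.950×10⁻⁵ × 6.022×10²³ = 5.99×10¹⁹.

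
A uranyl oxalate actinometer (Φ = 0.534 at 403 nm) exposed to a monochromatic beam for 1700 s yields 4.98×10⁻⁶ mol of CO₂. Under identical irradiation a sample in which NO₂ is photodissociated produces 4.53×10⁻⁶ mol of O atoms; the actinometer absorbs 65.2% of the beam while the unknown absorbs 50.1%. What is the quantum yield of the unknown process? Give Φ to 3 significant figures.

Photons absorbed by the actinometer: 4.98×10⁻⁶ / 0.534 = 9.326×10⁻⁶ mol.
Incident flux: 9.326×10⁻⁶ / 0.652 = 1.430×10⁻⁵ einstein.
Absorbed by unknown: 0.501 × 1.430×10⁻⁵ = 7.164×10⁻⁶ mol.
Φ(unknown) = 4.53×10⁻⁶ / 7.164×10⁻⁶ = 0.632.

Φ = 0.632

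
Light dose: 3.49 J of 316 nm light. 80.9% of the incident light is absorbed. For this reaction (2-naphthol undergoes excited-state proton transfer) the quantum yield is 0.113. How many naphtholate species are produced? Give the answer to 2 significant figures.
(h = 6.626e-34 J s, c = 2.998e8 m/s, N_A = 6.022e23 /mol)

Photon energy at 316 nm: hc/λ = (6.626e-34)(2.998e8)/(316e-9) = 6.286e-19 J.
Photons incident: 3.49 / 6.286e-19 = 5.552e18, i.e. 5.552e18/6.022e23 = 9.220e-6 mol.
Photons absorbed: 0.809 × 9.220e-6 = 7.459e-6 mol.
Product: Φ × n_abs = 0.113 × 7.459e-6 = 8.429e-7 mol.
As a count: 8.429e-7 × 6.022e23 = 5.1e17.

5.1e17 species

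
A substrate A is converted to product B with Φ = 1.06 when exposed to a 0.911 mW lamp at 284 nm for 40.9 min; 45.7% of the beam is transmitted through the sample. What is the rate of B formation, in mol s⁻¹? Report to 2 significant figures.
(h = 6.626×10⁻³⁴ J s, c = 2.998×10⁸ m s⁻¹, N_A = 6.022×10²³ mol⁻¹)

Photon energy at 284 nm: hc/λ = (6.626×10⁻³⁴)(2.998×10⁸)/(284×10⁻⁹) = 6.995×10⁻¹⁹ J.
Energy delivered: (0.911 mW)(2454 s) = 2.236 J.
Photons incident: 2.236 / 6.995×10⁻¹⁹ = 3.197×10¹⁸, i.e. 3.197×10¹⁸/6.022×10²³ = 5.309×10⁻⁶ mol.
Fraction absorbed: 1 − 45.7/100 = 0.5430.
Photons absorbed: 0.5430 × 5.309×10⁻⁶ = 2.883×10⁻⁶ mol.
Product formed: 1.06 × 2.883×10⁻⁶ = 3.056×10⁻⁶ mol.
Rate: 3.056×10⁻⁶ / 2454 s = 1.2×10⁻⁹ mol s⁻¹.

1.2×10⁻⁹ mol s⁻¹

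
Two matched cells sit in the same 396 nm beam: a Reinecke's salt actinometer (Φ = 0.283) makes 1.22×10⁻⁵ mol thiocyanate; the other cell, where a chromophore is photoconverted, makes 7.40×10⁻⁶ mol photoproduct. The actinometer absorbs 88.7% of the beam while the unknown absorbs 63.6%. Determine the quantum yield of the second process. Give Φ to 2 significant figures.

Φ = 0.24

Photons absorbed by the actinometer: 1.22×10⁻⁵ / 0.283 = 4.311×10⁻⁵ mol.
Incident flux: 4.311×10⁻⁵ / 0.887 = 4.860×10⁻⁵ einstein.
Absorbed by unknown: 0.636 × 4.860×10⁻⁵ = 3.091×10⁻⁵ mol.
Φ(unknown) = 7.40×10⁻⁶ / 3.091×10⁻⁵ = 0.24.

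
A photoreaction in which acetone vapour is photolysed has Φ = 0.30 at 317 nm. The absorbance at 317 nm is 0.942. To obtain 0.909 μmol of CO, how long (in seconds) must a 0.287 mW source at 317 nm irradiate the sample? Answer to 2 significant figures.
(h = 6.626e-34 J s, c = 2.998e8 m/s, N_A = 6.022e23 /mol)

t ≈ 4500 s

Product: 0.909 μmol = 9.09e-7 mol.
Photons that must be absorbed: 9.09e-7 / 0.30 = 3.030e-6 mol.
Fraction absorbed: 1 − 10^(−0.942) = 0.8857.
Incident photons needed: 3.030e-6 / 0.8857 = 3.421e-6 mol.
Photon energy: hc/λ = 6.266e-19 J; per mole, 3.773e5 J mol⁻¹.
Energy required: 3.421e-6 × 3.773e5 = 1.291 J.
Time: 1.291 J / 0.000287 W = 4500 s.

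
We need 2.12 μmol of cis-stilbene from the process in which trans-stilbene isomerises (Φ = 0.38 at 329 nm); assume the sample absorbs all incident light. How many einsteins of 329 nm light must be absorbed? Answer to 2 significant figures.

5.6×10⁻⁶ einstein

Product: 2.12 μmol = 2.12×10⁻⁶ mol.
Photons that must be absorbed: 2.12×10⁻⁶ / 0.38 = 5.579×10⁻⁶ mol.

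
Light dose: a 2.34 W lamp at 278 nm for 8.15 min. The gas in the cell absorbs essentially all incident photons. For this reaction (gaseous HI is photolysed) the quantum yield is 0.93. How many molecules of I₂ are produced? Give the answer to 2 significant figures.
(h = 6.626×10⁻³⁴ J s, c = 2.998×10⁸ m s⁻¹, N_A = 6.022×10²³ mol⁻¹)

1.5×10²¹ molecules

Photon energy at 278 nm: hc/λ = (6.626×10⁻³⁴)(2.998×10⁸)/(278×10⁻⁹) = 7.146×10⁻¹⁹ J.
Energy delivered: (2.34 W)(489 s) = 1144 J.
Photons incident: 1144 / 7.146×10⁻¹⁹ = 1.601×10²¹, i.e. 1.601×10²¹/6.022×10²³ = 0.002659 mol.
Product: Φ × n_abs = 0.93 × 0.002659 = 0.002473 mol.
As a count: 0.002473 × 6.022×10²³ = 1.5×10²¹.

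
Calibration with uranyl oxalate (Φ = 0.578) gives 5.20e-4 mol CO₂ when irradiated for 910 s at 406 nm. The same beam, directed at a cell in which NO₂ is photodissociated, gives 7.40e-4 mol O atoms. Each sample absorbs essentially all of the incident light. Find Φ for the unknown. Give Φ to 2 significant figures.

Φ = 0.82

Photons absorbed by the actinometer: 5.20e-4 / 0.578 = 8.997e-4 mol.
Φ(unknown) = 7.40e-4 / 8.997e-4 = 0.82.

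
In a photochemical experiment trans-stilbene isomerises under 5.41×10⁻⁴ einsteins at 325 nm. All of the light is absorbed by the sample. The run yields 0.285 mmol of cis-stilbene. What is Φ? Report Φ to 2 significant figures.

Φ = 0.53

Product: 0.285 mmol = 2.85×10⁻⁴ mol.
Φ = 2.85×10⁻⁴ mol / 5.41×10⁻⁴ mol photons = 0.53.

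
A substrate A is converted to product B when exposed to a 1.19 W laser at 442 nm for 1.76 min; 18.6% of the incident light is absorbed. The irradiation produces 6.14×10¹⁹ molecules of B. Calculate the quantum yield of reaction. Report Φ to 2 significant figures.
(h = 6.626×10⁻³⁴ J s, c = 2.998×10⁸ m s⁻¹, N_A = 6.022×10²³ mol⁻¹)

Product: 6.14×10¹⁹ / 6.022×10²³ = 1.020×10⁻⁴ mol.
Photon energy at 442 nm: hc/λ = (6.626×10⁻³⁴)(2.998×10⁸)/(442×10⁻⁹) = 4.494×10⁻¹⁹ J.
Energy delivered: (1.19 W)(105.6 s) = 125.7 J.
Photons incident: 125.7 / 4.494×10⁻¹⁹ = 2.797×10²⁰, i.e. 2.797×10²⁰/6.022×10²³ = 4.645×10⁻⁴ mol.
Photons absorbed: 0.186 × 4.645×10⁻⁴ = 8.640×10⁻⁵ mol.
Φ = 1.020×10⁻⁴ mol / 8.640×10⁻⁵ mol photons = 1.2.

Φ = 1.2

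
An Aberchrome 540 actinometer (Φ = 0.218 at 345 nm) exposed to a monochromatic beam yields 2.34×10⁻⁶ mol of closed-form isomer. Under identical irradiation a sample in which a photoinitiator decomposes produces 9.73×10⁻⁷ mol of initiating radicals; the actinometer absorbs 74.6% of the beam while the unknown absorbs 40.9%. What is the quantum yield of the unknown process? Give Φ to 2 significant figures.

Photons absorbed by the actinometer: 2.34×10⁻⁶ / 0.218 = 1.073×10⁻⁵ mol.
Incident flux: 1.073×10⁻⁵ / 0.746 = 1.438×10⁻⁵ einstein.
Absorbed by unknown: 0.409 × 1.438×10⁻⁵ = 5.881×10⁻⁶ mol.
Φ(unknown) = 9.73×10⁻⁷ / 5.881×10⁻⁶ = 0.17.

Φ = 0.17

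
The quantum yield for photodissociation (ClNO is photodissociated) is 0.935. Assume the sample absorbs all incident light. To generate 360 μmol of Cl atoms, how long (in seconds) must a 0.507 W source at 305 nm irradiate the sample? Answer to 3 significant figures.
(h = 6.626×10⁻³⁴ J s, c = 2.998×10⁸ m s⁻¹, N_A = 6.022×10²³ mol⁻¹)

Product: 360 μmol = 3.60×10⁻⁴ mol.
Photons that must be absorbed: 3.60×10⁻⁴ / 0.935 = 3.850×10⁻⁴ mol.
Photon energy: hc/λ = 6.513×10⁻¹⁹ J; per mole, 3.922×10⁵ J mol⁻¹.
Energy required: 3.850×10⁻⁴ × 3.922×10⁵ = 151.0 J.
Time: 151.0 J / 0.507 W = 298 s.

t ≈ 298 s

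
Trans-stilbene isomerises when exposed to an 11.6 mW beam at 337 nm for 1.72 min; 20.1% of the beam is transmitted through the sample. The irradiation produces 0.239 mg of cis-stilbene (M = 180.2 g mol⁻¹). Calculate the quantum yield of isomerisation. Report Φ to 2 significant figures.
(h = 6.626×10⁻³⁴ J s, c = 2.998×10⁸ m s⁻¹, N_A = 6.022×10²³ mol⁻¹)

Φ = 0.49

Product: 0.239 mg / 180.2 g mol⁻¹ = 1.326×10⁻⁶ mol.
Photon energy at 337 nm: hc/λ = (6.626×10⁻³⁴)(2.998×10⁸)/(337×10⁻⁹) = 5.895×10⁻¹⁹ J.
Energy delivered: (11.6 mW)(103.2 s) = 1.197 J.
Photons incident: 1.197 / 5.895×10⁻¹⁹ = 2.031×10¹⁸, i.e. 2.031×10¹⁸/6.022×10²³ = 3.373×10⁻⁶ mol.
Fraction absorbed: 1 − 20.1/100 = 0.7990.
Photons absorbed: 0.7990 × 3.373×10⁻⁶ = 2.695×10⁻⁶ mol.
Φ = 1.326×10⁻⁶ mol / 2.695×10⁻⁶ mol photons = 0.49.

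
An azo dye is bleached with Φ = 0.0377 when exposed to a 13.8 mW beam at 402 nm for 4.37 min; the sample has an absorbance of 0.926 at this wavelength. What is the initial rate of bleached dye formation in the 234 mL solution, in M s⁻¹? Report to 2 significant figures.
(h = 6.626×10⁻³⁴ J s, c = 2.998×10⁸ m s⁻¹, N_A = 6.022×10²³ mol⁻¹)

6.6×10⁻⁹ M s⁻¹

Photon energy at 402 nm: hc/λ = (6.626×10⁻³⁴)(2.998×10⁸)/(402×10⁻⁹) = 4.941×10⁻¹⁹ J.
Energy delivered: (13.8 mW)(262.2 s) = 3.618 J.
Photons incident: 3.618 / 4.941×10⁻¹⁹ = 7.322×10¹⁸, i.e. 7.322×10¹⁸/6.022×10²³ = 1.216×10⁻⁵ mol.
Fraction absorbed: 1 − 10^(−0.926) = 0.8814.
Photons absorbed: 0.8814 × 1.216×10⁻⁵ = 1.072×10⁻⁵ mol.
Product formed: 0.0377 × 1.072×10⁻⁵ = 4.041×10⁻⁷ mol.
Rate: 4.041×10⁻⁷ mol / (262.2 s × 0.234 L) = 6.6×10⁻⁹ M s⁻¹.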